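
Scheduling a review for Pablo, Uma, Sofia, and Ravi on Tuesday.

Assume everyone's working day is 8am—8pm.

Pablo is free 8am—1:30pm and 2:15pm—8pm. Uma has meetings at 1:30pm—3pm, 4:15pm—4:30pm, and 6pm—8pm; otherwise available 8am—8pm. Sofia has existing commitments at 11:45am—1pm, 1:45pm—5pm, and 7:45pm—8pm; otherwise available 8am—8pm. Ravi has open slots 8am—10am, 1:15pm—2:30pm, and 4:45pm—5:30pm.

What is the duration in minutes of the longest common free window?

120 minutes

Uma free within 08:00–20:00: 08:00–13:30, 15:00–16:15, 16:30–18:00.
Sofia free within 08:00–20:00: 08:00–11:45, 13:00–13:45, 17:00–19:45.
Pablo ∩ Uma: 08:00–13:30, 15:00–16:15, 16:30–18:00.
Pablo ∩ Uma ∩ Sofia: 08:00–11:45, 13:00–13:30, 17:00–18:00.
Pablo ∩ Uma ∩ Sofia ∩ Ravi: 08:00–10:00, 13:15–13:30, 17:00–17:30.
Common window lengths: 120, 15, 30 min; longest is 120.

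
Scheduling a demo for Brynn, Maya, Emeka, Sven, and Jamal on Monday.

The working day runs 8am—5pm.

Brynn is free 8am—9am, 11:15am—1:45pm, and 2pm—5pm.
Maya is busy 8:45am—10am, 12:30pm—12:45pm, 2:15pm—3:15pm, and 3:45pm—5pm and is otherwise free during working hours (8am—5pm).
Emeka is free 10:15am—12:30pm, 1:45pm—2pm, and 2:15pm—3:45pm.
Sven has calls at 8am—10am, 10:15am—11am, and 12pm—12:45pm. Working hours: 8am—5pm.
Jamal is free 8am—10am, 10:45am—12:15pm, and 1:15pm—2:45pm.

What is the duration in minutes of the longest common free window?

Maya free within 08:00–17:00: 08:00–08:45, 10:00–12:30, 12:45–14:15, 15:15–15:45.
Sven free within 08:00–17:00: 10:00–10:15, 11:00–12:00, 12:45–17:00.
Brynn ∩ Maya: 08:00–08:45, 11:15–12:30, 12:45–13:45, 14:00–14:15, 15:15–15:45.
Brynn ∩ Maya ∩ Emeka: 11:15–12:30, 15:15–15:45.
Brynn ∩ Maya ∩ Emeka ∩ Sven: 11:15–12:00, 15:15–15:45.
Brynn ∩ Maya ∩ Emeka ∩ Sven ∩ Jamal: 11:15–12:00.
Single common window of 45 minutes.

45 minutes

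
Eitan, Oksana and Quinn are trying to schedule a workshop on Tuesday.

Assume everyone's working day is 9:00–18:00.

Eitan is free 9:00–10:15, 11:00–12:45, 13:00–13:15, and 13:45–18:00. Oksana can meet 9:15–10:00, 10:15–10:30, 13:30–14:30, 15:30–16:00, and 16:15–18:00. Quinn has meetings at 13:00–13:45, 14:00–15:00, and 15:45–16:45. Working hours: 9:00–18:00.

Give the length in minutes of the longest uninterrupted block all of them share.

Quinn free within 09:00–18:00: 09:00–13:00, 13:45–14:00, 15:00–15:45, 16:45–18:00.
Eitan ∩ Oksana: 09:15–10:00, 13:45–14:30, 15:30–16:00, 16:15–18:00.
Eitan ∩ Oksana ∩ Quinn: 09:15–10:00, 13:45–14:00, 15:30–15:45, 16:45–18:00.
Common window lengths: 45, 15, 15, 75 min; longest is 75.

75 minutes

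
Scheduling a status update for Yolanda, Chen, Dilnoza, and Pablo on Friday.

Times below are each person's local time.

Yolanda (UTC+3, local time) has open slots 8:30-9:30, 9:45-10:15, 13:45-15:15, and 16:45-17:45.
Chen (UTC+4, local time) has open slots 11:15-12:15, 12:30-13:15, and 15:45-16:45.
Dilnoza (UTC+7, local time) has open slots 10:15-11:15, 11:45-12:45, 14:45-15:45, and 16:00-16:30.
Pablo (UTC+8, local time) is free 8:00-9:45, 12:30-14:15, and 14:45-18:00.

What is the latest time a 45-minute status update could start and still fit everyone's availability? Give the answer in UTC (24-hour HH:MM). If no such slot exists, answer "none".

none

Yolanda → UTC: 05:30–06:30, 06:45–07:15, 10:45–12:15, 13:45–14:45.
Chen → UTC: 07:15–08:15, 08:30–09:15, 11:45–12:45.
Dilnoza → UTC: 03:15–04:15, 04:45–05:45, 07:45–08:45, 09:00–09:30.
Pablo → UTC: 00:00–01:45, 04:30–06:15, 06:45–10:00.
Yolanda ∩ Chen: 11:45–12:15.
Yolanda ∩ Chen ∩ Dilnoza: (none).
Yolanda ∩ Chen ∩ Dilnoza ∩ Pablo: (none).
Windows ≥ 45 min: (none).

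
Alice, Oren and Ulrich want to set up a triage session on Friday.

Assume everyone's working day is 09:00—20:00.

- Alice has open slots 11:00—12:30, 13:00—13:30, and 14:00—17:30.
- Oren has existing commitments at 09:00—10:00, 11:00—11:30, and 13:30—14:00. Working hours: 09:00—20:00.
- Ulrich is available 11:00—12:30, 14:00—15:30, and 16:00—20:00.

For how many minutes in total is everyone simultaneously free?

240 minutes

Oren free within 09:00–20:00: 10:00–11:00, 11:30–13:30, 14:00–20:00.
Alice ∩ Oren: 11:30–12:30, 13:00–13:30, 14:00–17:30.
Alice ∩ Oren ∩ Ulrich: 11:30–12:30, 14:00–15:30, 16:00–17:30.
Total common minutes: 60 + 90 + 90 = 240.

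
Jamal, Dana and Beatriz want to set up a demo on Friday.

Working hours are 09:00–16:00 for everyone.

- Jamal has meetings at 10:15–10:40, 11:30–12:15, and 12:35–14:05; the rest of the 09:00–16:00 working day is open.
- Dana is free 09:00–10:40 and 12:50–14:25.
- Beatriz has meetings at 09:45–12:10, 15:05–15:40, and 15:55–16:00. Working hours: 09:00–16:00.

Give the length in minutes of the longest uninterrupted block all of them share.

45 minutes

Jamal free within 09:00–16:00: 09:00–10:15, 10:40–11:30, 12:15–12:35, 14:05–16:00.
Beatriz free within 09:00–16:00: 09:00–09:45, 12:10–15:05, 15:40–15:55.
Jamal ∩ Dana: 09:00–10:15, 14:05–14:25.
Jamal ∩ Dana ∩ Beatriz: 09:00–09:45, 14:05–14:25.
Common window lengths: 45, 20 min; longest is 45.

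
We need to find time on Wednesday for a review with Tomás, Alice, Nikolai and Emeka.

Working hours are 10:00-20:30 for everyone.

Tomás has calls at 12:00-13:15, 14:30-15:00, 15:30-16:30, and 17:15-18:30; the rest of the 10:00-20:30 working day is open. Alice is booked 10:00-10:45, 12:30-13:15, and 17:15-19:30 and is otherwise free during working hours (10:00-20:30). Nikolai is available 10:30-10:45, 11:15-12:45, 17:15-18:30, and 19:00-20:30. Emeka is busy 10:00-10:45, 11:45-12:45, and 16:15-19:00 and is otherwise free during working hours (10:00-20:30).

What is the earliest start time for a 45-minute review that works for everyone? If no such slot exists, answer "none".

Tomás free within 10:00–20:30: 10:00–12:00, 13:15–14:30, 15:00–15:30, 16:30–17:15, 18:30–20:30.
Alice free within 10:00–20:30: 10:45–12:30, 13:15–17:15, 19:30–20:30.
Emeka free within 10:00–20:30: 10:45–11:45, 12:45–16:15, 19:00–20:30.
Tomás ∩ Alice: 10:45–12:00, 13:15–14:30, 15:00–15:30, 16:30–17:15, 19:30–20:30.
Tomás ∩ Alice ∩ Nikolai: 11:15–12:00, 19:30–20:30.
Tomás ∩ Alice ∩ Nikolai ∩ Emeka: 11:15–11:45, 19:30–20:30.
Windows ≥ 45 min: 19:30–20:30.
Earliest such window starts at 19:30.

19:30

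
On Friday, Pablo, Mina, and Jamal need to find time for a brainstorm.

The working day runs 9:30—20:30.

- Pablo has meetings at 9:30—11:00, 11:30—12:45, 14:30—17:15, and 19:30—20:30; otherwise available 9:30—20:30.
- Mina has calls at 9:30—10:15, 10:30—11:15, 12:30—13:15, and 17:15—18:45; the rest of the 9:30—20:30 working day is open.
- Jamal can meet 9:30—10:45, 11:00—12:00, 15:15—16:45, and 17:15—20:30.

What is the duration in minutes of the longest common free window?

45 minutes

Pablo free within 09:30–20:30: 11:00–11:30, 12:45–14:30, 17:15–19:30.
Mina free within 09:30–20:30: 10:15–10:30, 11:15–12:30, 13:15–17:15, 18:45–20:30.
Pablo ∩ Mina: 11:15–11:30, 13:15–14:30, 18:45–19:30.
Pablo ∩ Mina ∩ Jamal: 11:15–11:30, 18:45–19:30.
Common window lengths: 15, 45 min; longest is 45.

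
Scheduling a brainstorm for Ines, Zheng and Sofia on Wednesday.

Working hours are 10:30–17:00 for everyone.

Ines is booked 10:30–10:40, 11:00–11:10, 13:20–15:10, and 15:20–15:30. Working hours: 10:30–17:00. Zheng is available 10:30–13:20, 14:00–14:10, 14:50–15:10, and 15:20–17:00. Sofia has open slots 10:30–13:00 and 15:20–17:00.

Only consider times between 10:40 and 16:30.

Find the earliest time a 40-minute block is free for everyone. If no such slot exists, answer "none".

Ines free within 10:30–17:00: 10:40–11:00, 11:10–13:20, 15:10–15:20, 15:30–17:00.
Ines ∩ Zheng: 10:40–11:00, 11:10–13:20, 15:30–17:00.
Ines ∩ Zheng ∩ Sofia: 10:40–11:00, 11:10–13:00, 15:30–17:00.
Restricted to 10:40–16:30: 10:40–11:00, 11:10–13:00, 15:30–16:30.
Windows ≥ 40 min: 11:10–13:00, 15:30–16:30.
Earliest such window starts at 11:10.

11:10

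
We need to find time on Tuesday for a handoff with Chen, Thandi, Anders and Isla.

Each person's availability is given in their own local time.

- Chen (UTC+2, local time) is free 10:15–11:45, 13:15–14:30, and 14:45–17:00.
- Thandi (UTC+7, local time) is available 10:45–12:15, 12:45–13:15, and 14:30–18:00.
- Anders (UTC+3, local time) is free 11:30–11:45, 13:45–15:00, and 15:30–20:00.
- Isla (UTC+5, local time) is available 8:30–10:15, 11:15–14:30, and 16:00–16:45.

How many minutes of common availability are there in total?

15 minutes

Chen → UTC: 08:15–09:45, 11:15–12:30, 12:45–15:00.
Thandi → UTC: 03:45–05:15, 05:45–06:15, 07:30–11:00.
Anders → UTC: 08:30–08:45, 10:45–12:00, 12:30–17:00.
Isla → UTC: 03:30–05:15, 06:15–09:30, 11:00–11:45.
Chen ∩ Thandi: 08:15–09:45.
Chen ∩ Thandi ∩ Anders: 08:30–08:45.
Chen ∩ Thandi ∩ Anders ∩ Isla: 08:30–08:45.
Total common minutes: 15.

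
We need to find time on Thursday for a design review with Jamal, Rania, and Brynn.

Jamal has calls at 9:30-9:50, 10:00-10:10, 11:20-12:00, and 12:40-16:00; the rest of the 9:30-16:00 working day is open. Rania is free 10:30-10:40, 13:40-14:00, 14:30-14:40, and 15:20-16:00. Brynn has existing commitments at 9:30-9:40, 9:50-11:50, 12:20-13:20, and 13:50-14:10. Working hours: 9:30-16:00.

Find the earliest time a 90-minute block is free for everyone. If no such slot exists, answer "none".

Jamal free within 09:30–16:00: 09:50–10:00, 10:10–11:20, 12:00–12:40.
Brynn free within 09:30–16:00: 09:40–09:50, 11:50–12:20, 13:20–13:50, 14:10–16:00.
Jamal ∩ Rania: 10:30–10:40.
Jamal ∩ Rania ∩ Brynn: (none).
Windows ≥ 90 min: (none).

none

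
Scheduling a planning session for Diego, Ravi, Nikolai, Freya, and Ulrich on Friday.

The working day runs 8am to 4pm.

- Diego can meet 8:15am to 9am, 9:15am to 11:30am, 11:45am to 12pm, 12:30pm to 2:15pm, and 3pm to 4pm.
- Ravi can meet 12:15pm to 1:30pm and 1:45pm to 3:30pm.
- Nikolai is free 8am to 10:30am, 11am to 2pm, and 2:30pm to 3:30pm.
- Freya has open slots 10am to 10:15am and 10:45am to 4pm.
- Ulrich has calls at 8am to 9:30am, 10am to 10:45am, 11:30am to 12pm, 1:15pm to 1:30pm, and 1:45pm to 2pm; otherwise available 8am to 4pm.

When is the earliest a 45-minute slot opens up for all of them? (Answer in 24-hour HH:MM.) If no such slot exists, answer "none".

12:30

Ulrich free within 08:00–16:00: 09:30–10:00, 10:45–11:30, 12:00–13:15, 13:30–13:45, 14:00–16:00.
Diego ∩ Ravi: 12:30–13:30, 13:45–14:15, 15:00–15:30.
Diego ∩ Ravi ∩ Nikolai: 12:30–13:30, 13:45–14:00, 15:00–15:30.
Diego ∩ Ravi ∩ Nikolai ∩ Freya: 12:30–13:30, 13:45–14:00, 15:00–15:30.
Diego ∩ Ravi ∩ Nikolai ∩ Freya ∩ Ulrich: 12:30–13:15, 15:00–15:30.
Windows ≥ 45 min: 12:30–13:15.
Earliest such window starts at 12:30.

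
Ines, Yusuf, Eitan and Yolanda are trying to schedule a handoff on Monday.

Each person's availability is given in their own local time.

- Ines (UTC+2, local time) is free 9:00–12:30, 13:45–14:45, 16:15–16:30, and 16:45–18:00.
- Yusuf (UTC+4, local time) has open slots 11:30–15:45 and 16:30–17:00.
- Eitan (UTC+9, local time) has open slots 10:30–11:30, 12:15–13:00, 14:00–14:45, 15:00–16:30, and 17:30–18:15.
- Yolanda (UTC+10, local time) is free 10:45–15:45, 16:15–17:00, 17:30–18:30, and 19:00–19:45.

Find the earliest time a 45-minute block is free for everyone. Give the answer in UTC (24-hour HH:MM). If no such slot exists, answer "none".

none

Ines → UTC: 07:00–10:30, 11:45–12:45, 14:15–14:30, 14:45–16:00.
Yusuf → UTC: 07:30–11:45, 12:30–13:00.
Eitan → UTC: 01:30–02:30, 03:15–04:00, 05:00–05:45, 06:00–07:30, 08:30–09:15.
Yolanda → UTC: 00:45–05:45, 06:15–07:00, 07:30–08:30, 09:00–09:45.
Ines ∩ Yusuf: 07:30–10:30, 12:30–12:45.
Ines ∩ Yusuf ∩ Eitan: 08:30–09:15.
Ines ∩ Yusuf ∩ Eitan ∩ Yolanda: 09:00–09:15.
Windows ≥ 45 min: (none).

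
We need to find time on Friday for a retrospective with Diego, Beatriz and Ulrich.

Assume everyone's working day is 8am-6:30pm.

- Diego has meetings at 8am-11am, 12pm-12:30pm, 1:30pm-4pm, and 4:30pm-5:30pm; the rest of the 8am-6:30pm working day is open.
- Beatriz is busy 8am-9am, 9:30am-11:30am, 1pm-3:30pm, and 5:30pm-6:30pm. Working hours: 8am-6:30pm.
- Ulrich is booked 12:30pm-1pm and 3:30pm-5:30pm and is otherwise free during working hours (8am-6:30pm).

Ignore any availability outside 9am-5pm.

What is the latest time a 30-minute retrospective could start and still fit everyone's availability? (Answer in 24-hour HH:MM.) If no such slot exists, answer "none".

Diego free within 08:00–18:30: 11:00–12:00, 12:30–13:30, 16:00–16:30, 17:30–18:30.
Beatriz free within 08:00–18:30: 09:00–09:30, 11:30–13:00, 15:30–17:30.
Ulrich free within 08:00–18:30: 08:00–12:30, 13:00–15:30, 17:30–18:30.
Diego ∩ Beatriz: 11:30–12:00, 12:30–13:00, 16:00–16:30.
Diego ∩ Beatriz ∩ Ulrich: 11:30–12:00.
Restricted to 09:00–17:00: 11:30–12:00.
Windows ≥ 30 min: 11:30–12:00.
Latest start in the last window 11:30–12:00 is 12:00 − 30 min = 11:30.

11:30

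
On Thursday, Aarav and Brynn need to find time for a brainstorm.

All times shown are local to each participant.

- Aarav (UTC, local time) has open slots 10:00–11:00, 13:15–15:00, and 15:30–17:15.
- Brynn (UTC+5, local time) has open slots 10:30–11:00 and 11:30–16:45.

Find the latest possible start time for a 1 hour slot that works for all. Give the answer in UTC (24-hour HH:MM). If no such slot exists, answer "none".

Aarav → UTC: 10:00–11:00, 13:15–15:00, 15:30–17:15.
Brynn → UTC: 05:30–06:00, 06:30–11:45.
Aarav ∩ Brynn: 10:00–11:00.
Windows ≥ 60 min: 10:00–11:00.
Latest start in the last window 10:00–11:00 is 11:00 − 60 min = 10:00.

10:00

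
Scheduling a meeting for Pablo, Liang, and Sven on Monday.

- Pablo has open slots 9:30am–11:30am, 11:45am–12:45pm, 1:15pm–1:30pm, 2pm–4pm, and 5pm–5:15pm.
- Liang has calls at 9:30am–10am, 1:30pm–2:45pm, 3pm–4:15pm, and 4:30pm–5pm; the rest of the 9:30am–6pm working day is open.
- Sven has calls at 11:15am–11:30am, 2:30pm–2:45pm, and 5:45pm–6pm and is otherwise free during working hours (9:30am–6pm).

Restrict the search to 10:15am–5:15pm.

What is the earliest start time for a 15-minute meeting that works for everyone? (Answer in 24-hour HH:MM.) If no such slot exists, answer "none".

10:15

Liang free within 09:30–18:00: 10:00–13:30, 14:45–15:00, 16:15–16:30, 17:00–18:00.
Sven free within 09:30–18:00: 09:30–11:15, 11:30–14:30, 14:45–17:45.
Pablo ∩ Liang: 10:00–11:30, 11:45–12:45, 13:15–13:30, 14:45–15:00, 17:00–17:15.
Pablo ∩ Liang ∩ Sven: 10:00–11:15, 11:45–12:45, 13:15–13:30, 14:45–15:00, 17:00–17:15.
Restricted to 10:15–17:15: 10:15–11:15, 11:45–12:45, 13:15–13:30, 14:45–15:00, 17:00–17:15.
Windows ≥ 15 min: 10:15–11:15, 11:45–12:45, 13:15–13:30, 14:45–15:00, 17:00–17:15.
Earliest such window starts at 10:15.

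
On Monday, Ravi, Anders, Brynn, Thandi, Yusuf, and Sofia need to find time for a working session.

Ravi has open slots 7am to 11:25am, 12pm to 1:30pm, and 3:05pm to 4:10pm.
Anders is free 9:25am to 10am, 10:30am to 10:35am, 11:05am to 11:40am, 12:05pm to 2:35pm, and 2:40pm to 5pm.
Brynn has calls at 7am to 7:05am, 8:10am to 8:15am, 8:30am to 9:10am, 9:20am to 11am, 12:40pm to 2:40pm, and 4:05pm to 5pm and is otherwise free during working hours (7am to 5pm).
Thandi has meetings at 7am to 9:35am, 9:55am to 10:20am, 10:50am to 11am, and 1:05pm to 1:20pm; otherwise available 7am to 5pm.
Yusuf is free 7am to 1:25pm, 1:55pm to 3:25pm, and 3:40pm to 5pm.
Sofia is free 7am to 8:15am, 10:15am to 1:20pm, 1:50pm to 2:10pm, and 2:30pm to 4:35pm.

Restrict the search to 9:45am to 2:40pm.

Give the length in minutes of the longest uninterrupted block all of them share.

Brynn free within 07:00–17:00: 07:05–08:10, 08:15–08:30, 09:10–09:20, 11:00–12:40, 14:40–16:05.
Thandi free within 07:00–17:00: 09:35–09:55, 10:20–10:50, 11:00–13:05, 13:20–17:00.
Ravi ∩ Anders: 09:25–10:00, 10:30–10:35, 11:05–11:25, 12:05–13:30, 15:05–16:10.
Ravi ∩ Anders ∩ Brynn: 11:05–11:25, 12:05–12:40, 15:05–16:05.
Ravi ∩ Anders ∩ Brynn ∩ Thandi: 11:05–11:25, 12:05–12:40, 15:05–16:05.
Ravi ∩ Anders ∩ Brynn ∩ Thandi ∩ Yusuf: 11:05–11:25, 12:05–12:40, 15:05–15:25, 15:40–16:05.
Ravi ∩ Anders ∩ Brynn ∩ Thandi ∩ Yusuf ∩ Sofia: 11:05–11:25, 12:05–12:40, 15:05–15:25, 15:40–16:05.
Restricted to 09:45–14:40: 11:05–11:25, 12:05–12:40.
Common window lengths: 20, 35 min; longest is 35.

35 minutes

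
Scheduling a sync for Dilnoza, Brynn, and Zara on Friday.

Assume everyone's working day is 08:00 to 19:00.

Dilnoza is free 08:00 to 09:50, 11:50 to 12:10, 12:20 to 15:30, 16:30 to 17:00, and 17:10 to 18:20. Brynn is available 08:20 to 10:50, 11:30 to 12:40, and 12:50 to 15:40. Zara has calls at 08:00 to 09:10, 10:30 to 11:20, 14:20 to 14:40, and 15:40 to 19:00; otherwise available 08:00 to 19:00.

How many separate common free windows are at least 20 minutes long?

5

Zara free within 08:00–19:00: 09:10–10:30, 11:20–14:20, 14:40–15:40.
Dilnoza ∩ Brynn: 08:20–09:50, 11:50–12:10, 12:20–12:40, 12:50–15:30.
Dilnoza ∩ Brynn ∩ Zara: 09:10–09:50, 11:50–12:10, 12:20–12:40, 12:50–14:20, 14:40–15:30.
Windows ≥ 20 min: 09:10–09:50, 11:50–12:10, 12:20–12:40, 12:50–14:20, 14:40–15:30.
That's 5 windows.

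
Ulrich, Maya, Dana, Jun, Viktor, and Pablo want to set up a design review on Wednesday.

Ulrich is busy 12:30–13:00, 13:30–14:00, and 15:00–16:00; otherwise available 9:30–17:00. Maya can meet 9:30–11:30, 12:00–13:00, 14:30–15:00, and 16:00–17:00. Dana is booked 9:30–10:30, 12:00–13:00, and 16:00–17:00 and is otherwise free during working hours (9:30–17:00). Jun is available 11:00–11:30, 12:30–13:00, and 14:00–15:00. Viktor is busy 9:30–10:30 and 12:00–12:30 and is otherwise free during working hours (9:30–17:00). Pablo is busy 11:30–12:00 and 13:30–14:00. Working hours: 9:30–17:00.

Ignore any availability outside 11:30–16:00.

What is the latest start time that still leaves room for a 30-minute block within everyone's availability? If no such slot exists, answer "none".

14:30

Ulrich free within 09:30–17:00: 09:30–12:30, 13:00–13:30, 14:00–15:00, 16:00–17:00.
Dana free within 09:30–17:00: 10:30–12:00, 13:00–16:00.
Viktor free within 09:30–17:00: 10:30–12:00, 12:30–17:00.
Pablo free within 09:30–17:00: 09:30–11:30, 12:00–13:30, 14:00–17:00.
Ulrich ∩ Maya: 09:30–11:30, 12:00–12:30, 14:30–15:00, 16:00–17:00.
Ulrich ∩ Maya ∩ Dana: 10:30–11:30, 14:30–15:00.
Ulrich ∩ Maya ∩ Dana ∩ Jun: 11:00–11:30, 14:30–15:00.
Ulrich ∩ Maya ∩ Dana ∩ Jun ∩ Viktor: 11:00–11:30, 14:30–15:00.
Ulrich ∩ Maya ∩ Dana ∩ Jun ∩ Viktor ∩ Pablo: 11:00–11:30, 14:30–15:00.
Restricted to 11:30–16:00: 14:30–15:00.
Windows ≥ 30 min: 14:30–15:00.
Latest start in the last window 14:30–15:00 is 15:00 − 30 min = 14:30.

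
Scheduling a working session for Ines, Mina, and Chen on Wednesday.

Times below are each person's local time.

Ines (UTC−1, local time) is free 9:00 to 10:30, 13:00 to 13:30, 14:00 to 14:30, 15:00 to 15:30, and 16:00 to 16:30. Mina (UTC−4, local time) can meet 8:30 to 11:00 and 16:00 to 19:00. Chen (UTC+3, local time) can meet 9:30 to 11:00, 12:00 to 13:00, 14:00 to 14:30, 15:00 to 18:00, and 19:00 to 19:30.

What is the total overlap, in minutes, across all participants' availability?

Ines → UTC: 10:00–11:30, 14:00–14:30, 15:00–15:30, 16:00–16:30, 17:00–17:30.
Mina → UTC: 12:30–15:00, 20:00–23:00.
Chen → UTC: 06:30–08:00, 09:00–10:00, 11:00–11:30, 12:00–15:00, 16:00–16:30.
Ines ∩ Mina: 14:00–14:30.
Ines ∩ Mina ∩ Chen: 14:00–14:30.
Total common minutes: 30.

30 minutes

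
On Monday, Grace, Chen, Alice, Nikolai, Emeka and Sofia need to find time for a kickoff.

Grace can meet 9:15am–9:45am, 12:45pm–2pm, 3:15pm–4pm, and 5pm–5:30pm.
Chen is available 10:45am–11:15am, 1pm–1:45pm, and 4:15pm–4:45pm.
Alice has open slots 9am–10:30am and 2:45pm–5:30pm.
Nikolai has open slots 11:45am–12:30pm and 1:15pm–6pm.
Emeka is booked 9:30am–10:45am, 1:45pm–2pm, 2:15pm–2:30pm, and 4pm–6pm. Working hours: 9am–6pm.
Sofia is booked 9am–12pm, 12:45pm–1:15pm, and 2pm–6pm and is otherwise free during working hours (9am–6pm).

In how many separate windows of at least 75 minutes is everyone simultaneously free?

0

Emeka free within 09:00–18:00: 09:00–09:30, 10:45–13:45, 14:00–14:15, 14:30–16:00.
Sofia free within 09:00–18:00: 12:00–12:45, 13:15–14:00.
Grace ∩ Chen: 13:00–13:45.
Grace ∩ Chen ∩ Alice: (none).
Grace ∩ Chen ∩ Alice ∩ Nikolai: (none).
Grace ∩ Chen ∩ Alice ∩ Nikolai ∩ Emeka: (none).
Grace ∩ Chen ∩ Alice ∩ Nikolai ∩ Emeka ∩ Sofia: (none).
Windows ≥ 75 min: (none).
That's 0 windows.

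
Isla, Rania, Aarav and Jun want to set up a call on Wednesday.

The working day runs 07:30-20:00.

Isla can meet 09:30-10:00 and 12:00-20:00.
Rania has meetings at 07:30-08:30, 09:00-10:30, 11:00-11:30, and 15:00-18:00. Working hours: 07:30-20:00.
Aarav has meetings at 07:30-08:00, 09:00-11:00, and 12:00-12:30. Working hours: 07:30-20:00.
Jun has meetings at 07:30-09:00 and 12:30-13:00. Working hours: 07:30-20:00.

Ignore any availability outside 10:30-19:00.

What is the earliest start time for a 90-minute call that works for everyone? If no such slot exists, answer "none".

13:00

Rania free within 07:30–20:00: 08:30–09:00, 10:30–11:00, 11:30–15:00, 18:00–20:00.
Aarav free within 07:30–20:00: 08:00–09:00, 11:00–12:00, 12:30–20:00.
Jun free within 07:30–20:00: 09:00–12:30, 13:00–20:00.
Isla ∩ Rania: 12:00–15:00, 18:00–20:00.
Isla ∩ Rania ∩ Aarav: 12:30–15:00, 18:00–20:00.
Isla ∩ Rania ∩ Aarav ∩ Jun: 13:00–15:00, 18:00–20:00.
Restricted to 10:30–19:00: 13:00–15:00, 18:00–19:00.
Windows ≥ 90 min: 13:00–15:00.
Earliest such window starts at 13:00.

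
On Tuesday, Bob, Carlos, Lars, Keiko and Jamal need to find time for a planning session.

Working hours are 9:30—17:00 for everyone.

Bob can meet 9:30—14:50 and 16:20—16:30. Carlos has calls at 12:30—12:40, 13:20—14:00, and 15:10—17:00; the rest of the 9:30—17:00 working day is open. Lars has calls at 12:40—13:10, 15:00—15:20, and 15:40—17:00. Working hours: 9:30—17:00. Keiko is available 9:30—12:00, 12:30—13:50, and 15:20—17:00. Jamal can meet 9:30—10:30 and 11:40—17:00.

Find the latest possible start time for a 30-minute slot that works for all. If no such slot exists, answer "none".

Carlos free within 09:30–17:00: 09:30–12:30, 12:40–13:20, 14:00–15:10.
Lars free within 09:30–17:00: 09:30–12:40, 13:10–15:00, 15:20–15:40.
Bob ∩ Carlos: 09:30–12:30, 12:40–13:20, 14:00–14:50.
Bob ∩ Carlos ∩ Lars: 09:30–12:30, 13:10–13:20, 14:00–14:50.
Bob ∩ Carlos ∩ Lars ∩ Keiko: 09:30–12:00, 13:10–13:20.
Bob ∩ Carlos ∩ Lars ∩ Keiko ∩ Jamal: 09:30–10:30, 11:40–12:00, 13:10–13:20.
Windows ≥ 30 min: 09:30–10:30.
Latest start in the last window 09:30–10:30 is 10:30 − 30 min = 10:00.

10:00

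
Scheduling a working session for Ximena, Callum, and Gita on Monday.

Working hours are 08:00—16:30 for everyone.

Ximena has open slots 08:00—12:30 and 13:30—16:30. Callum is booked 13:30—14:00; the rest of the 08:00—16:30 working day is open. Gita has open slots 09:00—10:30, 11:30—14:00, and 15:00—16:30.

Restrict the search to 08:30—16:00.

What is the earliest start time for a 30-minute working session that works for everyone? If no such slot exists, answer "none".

09:00

Callum free within 08:00–16:30: 08:00–13:30, 14:00–16:30.
Ximena ∩ Callum: 08:00–12:30, 14:00–16:30.
Ximena ∩ Callum ∩ Gita: 09:00–10:30, 11:30–12:30, 15:00–16:30.
Restricted to 08:30–16:00: 09:00–10:30, 11:30–12:30, 15:00–16:00.
Windows ≥ 30 min: 09:00–10:30, 11:30–12:30, 15:00–16:00.
Earliest such window starts at 09:00.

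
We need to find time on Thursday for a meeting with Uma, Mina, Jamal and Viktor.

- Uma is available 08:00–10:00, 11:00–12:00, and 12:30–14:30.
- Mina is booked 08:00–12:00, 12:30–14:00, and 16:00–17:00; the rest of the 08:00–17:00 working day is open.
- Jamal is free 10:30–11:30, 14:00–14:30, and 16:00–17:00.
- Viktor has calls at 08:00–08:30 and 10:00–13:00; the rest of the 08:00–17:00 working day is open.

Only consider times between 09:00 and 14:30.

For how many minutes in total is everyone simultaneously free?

30 minutes

Mina free within 08:00–17:00: 12:00–12:30, 14:00–16:00.
Viktor free within 08:00–17:00: 08:30–10:00, 13:00–17:00.
Uma ∩ Mina: 14:00–14:30.
Uma ∩ Mina ∩ Jamal: 14:00–14:30.
Uma ∩ Mina ∩ Jamal ∩ Viktor: 14:00–14:30.
Restricted to 09:00–14:30: 14:00–14:30.
Total common minutes: 30.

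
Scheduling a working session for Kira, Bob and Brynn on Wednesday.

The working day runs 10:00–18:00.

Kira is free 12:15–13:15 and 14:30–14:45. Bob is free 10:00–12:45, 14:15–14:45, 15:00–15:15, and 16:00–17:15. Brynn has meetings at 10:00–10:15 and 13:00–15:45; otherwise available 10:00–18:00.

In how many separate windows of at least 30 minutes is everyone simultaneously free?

Brynn free within 10:00–18:00: 10:15–13:00, 15:45–18:00.
Kira ∩ Bob: 12:15–12:45, 14:30–14:45.
Kira ∩ Bob ∩ Brynn: 12:15–12:45.
Windows ≥ 30 min: 12:15–12:45.
That's 1 window.

1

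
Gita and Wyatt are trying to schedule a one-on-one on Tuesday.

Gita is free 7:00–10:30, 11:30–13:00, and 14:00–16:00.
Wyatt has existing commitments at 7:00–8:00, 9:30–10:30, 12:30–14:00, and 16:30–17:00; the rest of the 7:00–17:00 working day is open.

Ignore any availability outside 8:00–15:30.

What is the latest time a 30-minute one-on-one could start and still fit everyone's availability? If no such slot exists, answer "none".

Wyatt free within 07:00–17:00: 08:00–09:30, 10:30–12:30, 14:00–16:30.
Gita ∩ Wyatt: 08:00–09:30, 11:30–12:30, 14:00–16:00.
Restricted to 08:00–15:30: 08:00–09:30, 11:30–12:30, 14:00–15:30.
Windows ≥ 30 min: 08:00–09:30, 11:30–12:30, 14:00–15:30.
Latest start in the last window 14:00–15:30 is 15:30 − 30 min = 15:00.

15:00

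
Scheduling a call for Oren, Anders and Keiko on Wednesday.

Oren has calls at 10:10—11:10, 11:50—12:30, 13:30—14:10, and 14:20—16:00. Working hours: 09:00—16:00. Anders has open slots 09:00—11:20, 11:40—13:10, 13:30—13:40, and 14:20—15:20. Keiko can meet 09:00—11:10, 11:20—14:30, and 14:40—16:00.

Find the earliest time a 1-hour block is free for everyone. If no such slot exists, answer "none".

Oren free within 09:00–16:00: 09:00–10:10, 11:10–11:50, 12:30–13:30, 14:10–14:20.
Oren ∩ Anders: 09:00–10:10, 11:10–11:20, 11:40–11:50, 12:30–13:10.
Oren ∩ Anders ∩ Keiko: 09:00–10:10, 11:40–11:50, 12:30–13:10.
Windows ≥ 60 min: 09:00–10:10.
Earliest such window starts at 09:00.

09:00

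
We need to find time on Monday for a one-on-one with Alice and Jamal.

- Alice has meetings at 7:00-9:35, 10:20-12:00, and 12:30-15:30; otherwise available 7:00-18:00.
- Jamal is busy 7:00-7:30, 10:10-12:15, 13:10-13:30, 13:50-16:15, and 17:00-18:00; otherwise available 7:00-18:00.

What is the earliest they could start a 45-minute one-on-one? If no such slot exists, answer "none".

16:15

Alice free within 07:00–18:00: 09:35–10:20, 12:00–12:30, 15:30–18:00.
Jamal free within 07:00–18:00: 07:30–10:10, 12:15–13:10, 13:30–13:50, 16:15–17:00.
Alice ∩ Jamal: 09:35–10:10, 12:15–12:30, 16:15–17:00.
Windows ≥ 45 min: 16:15–17:00.
Earliest such window starts at 16:15.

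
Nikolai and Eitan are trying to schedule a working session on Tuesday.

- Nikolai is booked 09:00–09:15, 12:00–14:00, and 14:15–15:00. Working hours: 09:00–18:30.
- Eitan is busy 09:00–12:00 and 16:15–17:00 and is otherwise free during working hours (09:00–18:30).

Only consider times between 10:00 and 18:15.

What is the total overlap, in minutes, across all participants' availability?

165 minutes

Nikolai free within 09:00–18:30: 09:15–12:00, 14:00–14:15, 15:00–18:30.
Eitan free within 09:00–18:30: 12:00–16:15, 17:00–18:30.
Nikolai ∩ Eitan: 14:00–14:15, 15:00–16:15, 17:00–18:30.
Restricted to 10:00–18:15: 14:00–14:15, 15:00–16:15, 17:00–18:15.
Total common minutes: 15 + 75 + 75 = 165.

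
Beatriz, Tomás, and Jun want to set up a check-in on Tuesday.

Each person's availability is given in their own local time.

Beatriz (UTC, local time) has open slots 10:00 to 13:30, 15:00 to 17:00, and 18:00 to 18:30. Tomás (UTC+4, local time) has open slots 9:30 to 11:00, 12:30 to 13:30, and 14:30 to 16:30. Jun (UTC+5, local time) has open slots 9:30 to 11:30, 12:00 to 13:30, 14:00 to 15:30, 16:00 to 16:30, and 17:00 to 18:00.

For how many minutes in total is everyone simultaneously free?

60 minutes

Beatriz → UTC: 10:00–13:30, 15:00–17:00, 18:00–18:30.
Tomás → UTC: 05:30–07:00, 08:30–09:30, 10:30–12:30.
Jun → UTC: 04:30–06:30, 07:00–08:30, 09:00–10:30, 11:00–11:30, 12:00–13:00.
Beatriz ∩ Tomás: 10:30–12:30.
Beatriz ∩ Tomás ∩ Jun: 11:00–11:30, 12:00–12:30.
Total common minutes: 30 + 30 = 60.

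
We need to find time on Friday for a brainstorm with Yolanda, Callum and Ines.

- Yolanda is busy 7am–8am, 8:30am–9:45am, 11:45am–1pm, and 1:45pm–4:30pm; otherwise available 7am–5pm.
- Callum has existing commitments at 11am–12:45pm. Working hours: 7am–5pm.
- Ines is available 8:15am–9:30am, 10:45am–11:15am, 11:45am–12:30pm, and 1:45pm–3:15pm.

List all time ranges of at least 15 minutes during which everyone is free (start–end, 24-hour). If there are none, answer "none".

Yolanda free within 07:00–17:00: 08:00–08:30, 09:45–11:45, 13:00–13:45, 16:30–17:00.
Callum free within 07:00–17:00: 07:00–11:00, 12:45–17:00.
Yolanda ∩ Callum: 08:00–08:30, 09:45–11:00, 13:00–13:45, 16:30–17:00.
Yolanda ∩ Callum ∩ Ines: 08:15–08:30, 10:45–11:00.
Windows ≥ 15 min: 08:15–08:30, 10:45–11:00.

08:15–08:30, 10:45–11:00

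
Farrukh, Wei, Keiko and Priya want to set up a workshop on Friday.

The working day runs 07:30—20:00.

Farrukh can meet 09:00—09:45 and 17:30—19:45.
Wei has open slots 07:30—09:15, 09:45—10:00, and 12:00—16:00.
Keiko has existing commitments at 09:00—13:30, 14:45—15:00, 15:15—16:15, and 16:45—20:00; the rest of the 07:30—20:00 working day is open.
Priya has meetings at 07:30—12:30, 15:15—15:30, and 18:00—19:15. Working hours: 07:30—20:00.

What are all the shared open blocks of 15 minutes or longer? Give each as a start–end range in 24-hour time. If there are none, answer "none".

none

Keiko free within 07:30–20:00: 07:30–09:00, 13:30–14:45, 15:00–15:15, 16:15–16:45.
Priya free within 07:30–20:00: 12:30–15:15, 15:30–18:00, 19:15–20:00.
Farrukh ∩ Wei: 09:00–09:15.
Farrukh ∩ Wei ∩ Keiko: (none).
Farrukh ∩ Wei ∩ Keiko ∩ Priya: (none).
Windows ≥ 15 min: (none).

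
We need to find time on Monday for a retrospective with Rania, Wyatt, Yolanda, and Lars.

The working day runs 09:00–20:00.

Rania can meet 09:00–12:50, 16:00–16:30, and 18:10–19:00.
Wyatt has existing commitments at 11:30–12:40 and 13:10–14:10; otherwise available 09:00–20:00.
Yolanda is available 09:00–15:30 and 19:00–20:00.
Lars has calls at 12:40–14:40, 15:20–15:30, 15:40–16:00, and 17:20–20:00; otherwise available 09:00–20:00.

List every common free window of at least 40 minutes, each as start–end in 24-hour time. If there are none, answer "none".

09:00–11:30

Wyatt free within 09:00–20:00: 09:00–11:30, 12:40–13:10, 14:10–20:00.
Lars free within 09:00–20:00: 09:00–12:40, 14:40–15:20, 15:30–15:40, 16:00–17:20.
Rania ∩ Wyatt: 09:00–11:30, 12:40–12:50, 16:00–16:30, 18:10–19:00.
Rania ∩ Wyatt ∩ Yolanda: 09:00–11:30, 12:40–12:50.
Rania ∩ Wyatt ∩ Yolanda ∩ Lars: 09:00–11:30.
Windows ≥ 40 min: 09:00–11:30.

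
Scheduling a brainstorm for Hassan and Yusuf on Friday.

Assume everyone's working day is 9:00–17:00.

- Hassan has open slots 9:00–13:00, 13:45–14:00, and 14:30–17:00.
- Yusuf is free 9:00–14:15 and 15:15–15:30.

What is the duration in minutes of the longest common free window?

240 minutes

Hassan ∩ Yusuf: 09:00–13:00, 13:45–14:00, 15:15–15:30.
Common window lengths: 240, 15, 15 min; longest is 240.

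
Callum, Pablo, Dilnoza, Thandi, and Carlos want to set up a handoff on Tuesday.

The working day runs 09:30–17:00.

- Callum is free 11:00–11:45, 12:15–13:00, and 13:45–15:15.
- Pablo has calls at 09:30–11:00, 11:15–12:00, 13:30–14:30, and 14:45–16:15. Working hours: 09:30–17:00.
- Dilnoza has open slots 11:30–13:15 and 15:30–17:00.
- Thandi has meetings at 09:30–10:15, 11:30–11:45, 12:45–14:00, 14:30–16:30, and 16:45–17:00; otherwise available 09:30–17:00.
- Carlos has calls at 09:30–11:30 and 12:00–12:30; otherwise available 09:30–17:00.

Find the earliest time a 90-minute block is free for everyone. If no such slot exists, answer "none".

Pablo free within 09:30–17:00: 11:00–11:15, 12:00–13:30, 14:30–14:45, 16:15–17:00.
Thandi free within 09:30–17:00: 10:15–11:30, 11:45–12:45, 14:00–14:30, 16:30–16:45.
Carlos free within 09:30–17:00: 11:30–12:00, 12:30–17:00.
Callum ∩ Pablo: 11:00–11:15, 12:15–13:00, 14:30–14:45.
Callum ∩ Pablo ∩ Dilnoza: 12:15–13:00.
Callum ∩ Pablo ∩ Dilnoza ∩ Thandi: 12:15–12:45.
Callum ∩ Pablo ∩ Dilnoza ∩ Thandi ∩ Carlos: 12:30–12:45.
Windows ≥ 90 min: (none).

none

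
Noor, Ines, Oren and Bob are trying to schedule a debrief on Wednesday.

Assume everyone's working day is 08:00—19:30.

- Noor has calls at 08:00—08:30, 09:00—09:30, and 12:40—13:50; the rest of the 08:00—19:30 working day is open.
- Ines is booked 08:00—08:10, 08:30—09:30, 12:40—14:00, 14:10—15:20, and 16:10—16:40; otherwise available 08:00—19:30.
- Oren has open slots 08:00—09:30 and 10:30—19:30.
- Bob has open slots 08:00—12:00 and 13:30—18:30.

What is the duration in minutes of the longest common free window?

Noor free within 08:00–19:30: 08:30–09:00, 09:30–12:40, 13:50–19:30.
Ines free within 08:00–19:30: 08:10–08:30, 09:30–12:40, 14:00–14:10, 15:20–16:10, 16:40–19:30.
Noor ∩ Ines: 09:30–12:40, 14:00–14:10, 15:20–16:10, 16:40–19:30.
Noor ∩ Ines ∩ Oren: 10:30–12:40, 14:00–14:10, 15:20–16:10, 16:40–19:30.
Noor ∩ Ines ∩ Oren ∩ Bob: 10:30–12:00, 14:00–14:10, 15:20–16:10, 16:40–18:30.
Common window lengths: 90, 10, 50, 110 min; longest is 110.

110 minutes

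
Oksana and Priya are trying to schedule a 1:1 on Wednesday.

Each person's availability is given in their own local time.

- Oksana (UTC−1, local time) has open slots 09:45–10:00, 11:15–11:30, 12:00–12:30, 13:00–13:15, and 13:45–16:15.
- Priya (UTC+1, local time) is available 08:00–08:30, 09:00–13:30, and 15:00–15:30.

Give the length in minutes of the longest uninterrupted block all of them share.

Oksana → UTC: 10:45–11:00, 12:15–12:30, 13:00–13:30, 14:00–14:15, 14:45–17:15.
Priya → UTC: 07:00–07:30, 08:00–12:30, 14:00–14:30.
Oksana ∩ Priya: 10:45–11:00, 12:15–12:30, 14:00–14:15.
Common window lengths: 15, 15, 15 min; longest is 15.

15 minutes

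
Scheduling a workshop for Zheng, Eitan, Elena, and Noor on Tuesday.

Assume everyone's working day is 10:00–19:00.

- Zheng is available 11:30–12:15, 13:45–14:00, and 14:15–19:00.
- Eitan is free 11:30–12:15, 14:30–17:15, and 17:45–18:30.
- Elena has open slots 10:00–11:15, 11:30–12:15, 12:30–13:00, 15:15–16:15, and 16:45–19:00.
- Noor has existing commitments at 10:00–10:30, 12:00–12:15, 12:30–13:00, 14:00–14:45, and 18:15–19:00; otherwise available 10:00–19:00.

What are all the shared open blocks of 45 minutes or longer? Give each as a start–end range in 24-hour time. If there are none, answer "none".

Noor free within 10:00–19:00: 10:30–12:00, 12:15–12:30, 13:00–14:00, 14:45–18:15.
Zheng ∩ Eitan: 11:30–12:15, 14:30–17:15, 17:45–18:30.
Zheng ∩ Eitan ∩ Elena: 11:30–12:15, 15:15–16:15, 16:45–17:15, 17:45–18:30.
Zheng ∩ Eitan ∩ Elena ∩ Noor: 11:30–12:00, 15:15–16:15, 16:45–17:15, 17:45–18:15.
Windows ≥ 45 min: 15:15–16:15.

15:15–16:15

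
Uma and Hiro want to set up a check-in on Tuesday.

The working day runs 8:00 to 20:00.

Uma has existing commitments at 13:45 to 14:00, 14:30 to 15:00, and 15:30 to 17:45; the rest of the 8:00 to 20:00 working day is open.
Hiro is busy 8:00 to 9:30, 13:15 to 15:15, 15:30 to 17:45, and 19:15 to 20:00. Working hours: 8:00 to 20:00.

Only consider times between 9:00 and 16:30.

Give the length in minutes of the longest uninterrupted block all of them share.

Uma free within 08:00–20:00: 08:00–13:45, 14:00–14:30, 15:00–15:30, 17:45–20:00.
Hiro free within 08:00–20:00: 09:30–13:15, 15:15–15:30, 17:45–19:15.
Uma ∩ Hiro: 09:30–13:15, 15:15–15:30, 17:45–19:15.
Restricted to 09:00–16:30: 09:30–13:15, 15:15–15:30.
Common window lengths: 225, 15 min; longest is 225.

225 minutes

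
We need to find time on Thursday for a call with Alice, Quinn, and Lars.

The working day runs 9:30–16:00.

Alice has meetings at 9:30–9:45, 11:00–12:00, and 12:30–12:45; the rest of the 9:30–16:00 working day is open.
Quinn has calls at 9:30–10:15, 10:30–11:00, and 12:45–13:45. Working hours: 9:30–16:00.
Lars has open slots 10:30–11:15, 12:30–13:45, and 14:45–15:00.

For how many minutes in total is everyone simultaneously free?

Alice free within 09:30–16:00: 09:45–11:00, 12:00–12:30, 12:45–16:00.
Quinn free within 09:30–16:00: 10:15–10:30, 11:00–12:45, 13:45–16:00.
Alice ∩ Quinn: 10:15–10:30, 12:00–12:30, 13:45–16:00.
Alice ∩ Quinn ∩ Lars: 14:45–15:00.
Total common minutes: 15.

15 minutes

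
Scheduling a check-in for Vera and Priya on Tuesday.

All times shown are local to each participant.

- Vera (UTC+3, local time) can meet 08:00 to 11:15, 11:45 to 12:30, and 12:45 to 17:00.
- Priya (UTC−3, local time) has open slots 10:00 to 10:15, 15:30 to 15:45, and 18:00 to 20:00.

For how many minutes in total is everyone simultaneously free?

Vera → UTC: 05:00–08:15, 08:45–09:30, 09:45–14:00.
Priya → UTC: 13:00–13:15, 18:30–18:45, 21:00–23:00.
Vera ∩ Priya: 13:00–13:15.
Total common minutes: 15.

15 minutes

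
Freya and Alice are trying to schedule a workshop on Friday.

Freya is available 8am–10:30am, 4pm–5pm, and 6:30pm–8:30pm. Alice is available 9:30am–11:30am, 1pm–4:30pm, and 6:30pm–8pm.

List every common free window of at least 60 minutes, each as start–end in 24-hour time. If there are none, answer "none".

Freya ∩ Alice: 09:30–10:30, 16:00–16:30, 18:30–20:00.
Windows ≥ 60 min: 09:30–10:30, 18:30–20:00.

09:30–10:30, 18:30–20:00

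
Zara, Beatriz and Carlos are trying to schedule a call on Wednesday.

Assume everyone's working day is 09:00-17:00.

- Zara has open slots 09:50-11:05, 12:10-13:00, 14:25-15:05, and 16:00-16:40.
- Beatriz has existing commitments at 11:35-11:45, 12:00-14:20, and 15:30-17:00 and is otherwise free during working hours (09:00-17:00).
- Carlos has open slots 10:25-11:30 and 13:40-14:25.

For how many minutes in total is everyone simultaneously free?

40 minutes

Beatriz free within 09:00–17:00: 09:00–11:35, 11:45–12:00, 14:20–15:30.
Zara ∩ Beatriz: 09:50–11:05, 14:25–15:05.
Zara ∩ Beatriz ∩ Carlos: 10:25–11:05.
Total common minutes: 40.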